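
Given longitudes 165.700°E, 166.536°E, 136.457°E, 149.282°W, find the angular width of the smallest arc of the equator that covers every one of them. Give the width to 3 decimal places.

74.261°

Sort the longitudes: -149.282°, +136.457°, +165.700°, +166.536°.
Eastward gaps between consecutive values (wrapping around): 285.739°, 29.243°, 0.836°, 44.182°.
Largest gap = 285.739° ⇒ minimal covering band is its complement: 360° − 285.739° = 74.261°.
Band runs from +136.457° eastward to -149.282°, crossing the antimeridian.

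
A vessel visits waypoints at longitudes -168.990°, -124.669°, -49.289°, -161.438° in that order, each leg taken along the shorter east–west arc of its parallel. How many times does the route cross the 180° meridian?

Leg 1: -168.990° → -124.669°, shortest Δλ = 44.321° (east) — does not cross 180°.
Leg 2: -124.669° → -49.289°, shortest Δλ = 75.38° (east) — does not cross 180°.
Leg 3: -49.289° → -161.438°, shortest Δλ = -112.149° (west) — does not cross 180°.
Total crossings: 0.

0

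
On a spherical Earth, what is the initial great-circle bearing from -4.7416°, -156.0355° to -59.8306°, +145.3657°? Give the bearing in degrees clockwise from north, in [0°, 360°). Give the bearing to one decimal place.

207.1°

Δλ = 145.3657 − -156.0355 = 301.4012°; wrapped into (−180°, 180°]: -58.5988°.
θ = atan2( sin Δλ · cos φ₂ , cos φ₁ · sin φ₂ − sin φ₁ · cos φ₂ · cos Δλ )
  = atan2(-0.42895, -0.83994) = -152.947° → normalised to [0°, 360°): 207.053°.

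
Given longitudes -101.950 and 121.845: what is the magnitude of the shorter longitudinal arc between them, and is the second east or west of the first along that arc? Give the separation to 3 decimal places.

Raw difference: 121.845 − -101.950 = 223.795°.
Normalise into (−180°, 180°]: 223.795° − 360° = -136.205°.
Negative ⇒ the second point lies to the west; separation 136.205°.

136.205° west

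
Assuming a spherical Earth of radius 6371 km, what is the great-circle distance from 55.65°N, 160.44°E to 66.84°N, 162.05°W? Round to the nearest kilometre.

Δλ = -162.05 − 160.44 = -322.49°; wrapped into (−180°, 180°]: 37.51°.
Δφ = 66.84 − 55.65 = 11.19°.
a = sin²(Δφ/2) + cos φ₁ · cos φ₂ · sin²(Δλ/2) = 0.032447.
c = 2·atan2(√a, √(1−a)) = 0.36224 rad → d = 6371·c ≈ 2307.81 km.

2308 km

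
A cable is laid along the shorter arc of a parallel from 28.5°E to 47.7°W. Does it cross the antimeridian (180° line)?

No

Signed shortest Δλ = ((-47.7 − 28.5 + 180) mod 360) − 180 = -76.2°.
Going west by 76.2° from +28.5° reaches -47.7° without touching 180°.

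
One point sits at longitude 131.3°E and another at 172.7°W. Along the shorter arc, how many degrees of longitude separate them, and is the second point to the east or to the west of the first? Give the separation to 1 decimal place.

Raw difference: -172.7 − 131.3 = -304.0°.
Normalise into (−180°, 180°]: -304.0° + 360° = 56.0°.
Positive ⇒ the second point lies to the east; separation 56.0°.

56.0° east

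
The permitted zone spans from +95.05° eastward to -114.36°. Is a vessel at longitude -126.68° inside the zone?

Band width going east from +95.05° to -114.36°: ((-114.36 − 95.05) mod 360) = 150.59°.
Offset of -126.68° east of the west edge: ((-126.68 − 95.05) mod 360) = 138.27°.
138.27° ≤ 150.59° ⇒ inside.

Yes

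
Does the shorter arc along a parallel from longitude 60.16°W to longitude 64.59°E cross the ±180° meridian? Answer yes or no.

No

Signed shortest Δλ = ((64.59 − -60.16 + 180) mod 360) − 180 = 124.75°.
Going east by 124.75° from -60.16° reaches +64.59° without touching 180°.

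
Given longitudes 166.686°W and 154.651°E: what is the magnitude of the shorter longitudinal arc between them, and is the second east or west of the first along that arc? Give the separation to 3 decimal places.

Raw difference: 154.651 − -166.686 = 321.337°.
Normalise into (−180°, 180°]: 321.337° − 360° = -38.663°.
Negative ⇒ the second point lies to the west; separation 38.663°.

38.663° west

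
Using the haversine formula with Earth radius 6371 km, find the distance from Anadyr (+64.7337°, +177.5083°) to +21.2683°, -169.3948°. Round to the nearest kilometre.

4928 km

Δλ = -169.3948 − 177.5083 = -346.9031°; wrapped into (−180°, 180°]: 13.0969°.
Δφ = 21.2683 − 64.7337 = -43.4654°.
a = sin²(Δφ/2) + cos φ₁ · cos φ₂ · sin²(Δλ/2) = 0.142278.
c = 2·atan2(√a, √(1−a)) = 0.77354 rad → d = 6371·c ≈ 4928.21 km.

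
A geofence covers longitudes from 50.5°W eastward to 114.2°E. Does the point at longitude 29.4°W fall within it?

Band width going east from -50.5° to +114.2°: ((114.2 − -50.5) mod 360) = 164.7°.
Offset of -29.4° east of the west edge: ((-29.4 − -50.5) mod 360) = 21.1°.
21.1° ≤ 164.7° ⇒ inside.

Yes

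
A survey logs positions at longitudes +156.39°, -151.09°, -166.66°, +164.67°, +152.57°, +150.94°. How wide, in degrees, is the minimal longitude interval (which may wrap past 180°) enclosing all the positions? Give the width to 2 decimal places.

57.97°

Sort the longitudes: -166.66°, -151.09°, +150.94°, +152.57°, +156.39°, +164.67°.
Eastward gaps between consecutive values (wrapping around): 15.57°, 302.03°, 1.63°, 3.82°, 8.28°, 28.67°.
Largest gap = 302.03° ⇒ minimal covering band is its complement: 360° − 302.03° = 57.97°.
Band runs from +150.94° eastward to -151.09°, crossing the antimeridian.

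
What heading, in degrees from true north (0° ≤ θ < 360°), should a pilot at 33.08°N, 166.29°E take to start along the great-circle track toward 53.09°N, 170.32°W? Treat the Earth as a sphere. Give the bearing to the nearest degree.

33°

Δλ = -170.32 − 166.29 = -336.61°; wrapped into (−180°, 180°]: 23.39°.
θ = atan2( sin Δλ · cos φ₂ , cos φ₁ · sin φ₂ − sin φ₁ · cos φ₂ · cos Δλ )
  = atan2(0.23841, 0.36912) = 32.858° → normalised to [0°, 360°): 32.858°.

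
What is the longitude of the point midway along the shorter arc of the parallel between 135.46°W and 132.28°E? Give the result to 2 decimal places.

178.41°E

Signed shortest Δλ from -135.46° to +132.28° is -92.26°.
Midpoint longitude = -135.46° + (-92.26°)/2 = -135.46° − 46.13° = -181.59°.
Normalise into (−180°, 180°]: +178.41°.
(The naïve average (-135.46 + +132.28)/2 = -1.59° is on the wrong side of the globe.)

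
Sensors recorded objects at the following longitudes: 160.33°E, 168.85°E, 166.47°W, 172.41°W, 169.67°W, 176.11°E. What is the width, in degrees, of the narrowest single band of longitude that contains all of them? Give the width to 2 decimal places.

Sort the longitudes: -172.41°, -169.67°, -166.47°, +160.33°, +168.85°, +176.11°.
Eastward gaps between consecutive values (wrapping around): 2.74°, 3.20°, 326.80°, 8.52°, 7.26°, 11.48°.
Largest gap = 326.80° ⇒ minimal covering band is its complement: 360° − 326.80° = 33.20°.
Band runs from +160.33° eastward to -166.47°, crossing the antimeridian.

33.20°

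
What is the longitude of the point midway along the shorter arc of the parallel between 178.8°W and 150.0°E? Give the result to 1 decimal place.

165.6°E

Signed shortest Δλ from -178.8° to +150.0° is -31.2°.
Midpoint longitude = -178.8° + (-31.2°)/2 = -178.8° − 15.6° = -194.4°.
Normalise into (−180°, 180°]: +165.6°.
(The naïve average (-178.8 + +150.0)/2 = -14.4° is on the wrong side of the globe.)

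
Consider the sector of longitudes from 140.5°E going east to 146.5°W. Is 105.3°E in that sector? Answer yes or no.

No

Band width going east from +140.5° to -146.5°: ((-146.5 − 140.5) mod 360) = 73.0°.
Offset of +105.3° east of the west edge: ((105.3 − 140.5) mod 360) = 324.8°.
324.8° > 73.0° ⇒ outside.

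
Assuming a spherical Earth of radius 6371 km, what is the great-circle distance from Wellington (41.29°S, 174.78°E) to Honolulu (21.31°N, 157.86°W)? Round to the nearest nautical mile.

Δλ = -157.86 − 174.78 = -332.64°; wrapped into (−180°, 180°]: 27.36°.
Δφ = 21.31 − -41.29 = 62.60°.
a = sin²(Δφ/2) + cos φ₁ · cos φ₂ · sin²(Δλ/2) = 0.309053.
c = 2·atan2(√a, √(1−a)) = 1.17895 rad → d = 6371·c ≈ 7511.10 km ≈ 4055.67 nmi.

4056 nmi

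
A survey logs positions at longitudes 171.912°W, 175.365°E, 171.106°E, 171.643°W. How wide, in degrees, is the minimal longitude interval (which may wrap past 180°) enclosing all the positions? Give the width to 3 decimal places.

Sort the longitudes: -171.912°, -171.643°, +171.106°, +175.365°.
Eastward gaps between consecutive values (wrapping around): 0.269°, 342.749°, 4.259°, 12.723°.
Largest gap = 342.749° ⇒ minimal covering band is its complement: 360° − 342.749° = 17.251°.
Band runs from +171.106° eastward to -171.643°, crossing the antimeridian.

17.251°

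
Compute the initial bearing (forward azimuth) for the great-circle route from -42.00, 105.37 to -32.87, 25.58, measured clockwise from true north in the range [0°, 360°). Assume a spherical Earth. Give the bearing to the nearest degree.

Δλ = 25.58 − 105.37 = -79.79°.
θ = atan2( sin Δλ · cos φ₂ , cos φ₁ · sin φ₂ − sin φ₁ · cos φ₂ · cos Δλ )
  = atan2(-0.82660, -0.30371) = -110.174° → normalised to [0°, 360°): 249.826°.

250°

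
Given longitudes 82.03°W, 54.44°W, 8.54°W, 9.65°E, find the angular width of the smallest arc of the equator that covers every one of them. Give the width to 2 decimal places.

Sort the longitudes: -82.03°, -54.44°, -8.54°, +9.65°.
Eastward gaps between consecutive values (wrapping around): 27.59°, 45.90°, 18.19°, 268.32°.
Largest gap = 268.32° ⇒ minimal covering band is its complement: 360° − 268.32° = 91.68°.
Band runs from -82.03° eastward to +9.65°.

91.68°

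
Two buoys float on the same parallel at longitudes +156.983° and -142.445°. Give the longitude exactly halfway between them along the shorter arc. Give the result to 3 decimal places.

-172.731°

Signed shortest Δλ from +156.983° to -142.445° is +60.572°.
Midpoint longitude = +156.983° + (+60.572°)/2 = +156.983° + 30.286° = +187.269°.
Normalise into (−180°, 180°]: -172.731°.
(The naïve average (+156.983 + -142.445)/2 = 7.269° is on the wrong side of the globe.)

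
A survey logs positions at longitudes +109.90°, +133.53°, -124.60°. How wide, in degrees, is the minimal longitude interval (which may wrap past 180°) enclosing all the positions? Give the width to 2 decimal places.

Sort the longitudes: -124.60°, +109.90°, +133.53°.
Eastward gaps between consecutive values (wrapping around): 234.50°, 23.63°, 101.87°.
Largest gap = 234.50° ⇒ minimal covering band is its complement: 360° − 234.50° = 125.50°.
Band runs from +109.90° eastward to -124.60°, crossing the antimeridian.

125.50°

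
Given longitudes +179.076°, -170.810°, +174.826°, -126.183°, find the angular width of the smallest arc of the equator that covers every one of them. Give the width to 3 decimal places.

Sort the longitudes: -170.810°, -126.183°, +174.826°, +179.076°.
Eastward gaps between consecutive values (wrapping around): 44.627°, 301.009°, 4.250°, 10.114°.
Largest gap = 301.009° ⇒ minimal covering band is its complement: 360° − 301.009° = 58.991°.
Band runs from +174.826° eastward to -126.183°, crossing the antimeridian.

58.991°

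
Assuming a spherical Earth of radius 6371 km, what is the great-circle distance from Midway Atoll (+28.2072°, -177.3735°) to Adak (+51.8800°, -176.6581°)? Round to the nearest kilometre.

2633 km

Δλ = -176.6581 − -177.3735 = 0.7154°.
Δφ = 51.8800 − 28.2072 = 23.6728°.
a = sin²(Δφ/2) + cos φ₁ · cos φ₂ · sin²(Δλ/2) = 0.042095.
c = 2·atan2(√a, √(1−a)) = 0.41327 rad → d = 6371·c ≈ 2632.97 km.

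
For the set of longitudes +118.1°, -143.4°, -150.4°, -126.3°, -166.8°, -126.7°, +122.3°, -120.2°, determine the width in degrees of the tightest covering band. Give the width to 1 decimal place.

Sort the longitudes: -166.8°, -150.4°, -143.4°, -126.7°, -126.3°, -120.2°, +118.1°, +122.3°.
Eastward gaps between consecutive values (wrapping around): 16.4°, 7.0°, 16.7°, 0.4°, 6.1°, 238.3°, 4.2°, 70.9°.
Largest gap = 238.3° ⇒ minimal covering band is its complement: 360° − 238.3° = 121.7°.
Band runs from +118.1° eastward to -120.2°, crossing the antimeridian.

121.7°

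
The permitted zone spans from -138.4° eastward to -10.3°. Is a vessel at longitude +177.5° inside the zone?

No

Band width going east from -138.4° to -10.3°: ((-10.3 − -138.4) mod 360) = 128.1°.
Offset of +177.5° east of the west edge: ((177.5 − -138.4) mod 360) = 315.9°.
315.9° > 128.1° ⇒ outside.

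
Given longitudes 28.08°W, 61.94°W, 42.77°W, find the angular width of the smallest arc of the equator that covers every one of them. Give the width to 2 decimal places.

Sort the longitudes: -61.94°, -42.77°, -28.08°.
Eastward gaps between consecutive values (wrapping around): 19.17°, 14.69°, 326.14°.
Largest gap = 326.14° ⇒ minimal covering band is its complement: 360° − 326.14° = 33.86°.
Band runs from -61.94° eastward to -28.08°.

33.86°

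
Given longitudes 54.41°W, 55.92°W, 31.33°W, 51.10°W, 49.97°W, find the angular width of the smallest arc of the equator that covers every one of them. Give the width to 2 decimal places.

Sort the longitudes: -55.92°, -54.41°, -51.10°, -49.97°, -31.33°.
Eastward gaps between consecutive values (wrapping around): 1.51°, 3.31°, 1.13°, 18.64°, 335.41°.
Largest gap = 335.41° ⇒ minimal covering band is its complement: 360° − 335.41° = 24.59°.
Band runs from -55.92° eastward to -31.33°.

24.59°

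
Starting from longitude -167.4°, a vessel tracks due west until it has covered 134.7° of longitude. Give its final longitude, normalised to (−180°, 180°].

Start at -167.4°; shift −134.7° → -302.1°.
-302.1° lies outside (−180°, 180°]; add 360° → +57.9°.

+57.9°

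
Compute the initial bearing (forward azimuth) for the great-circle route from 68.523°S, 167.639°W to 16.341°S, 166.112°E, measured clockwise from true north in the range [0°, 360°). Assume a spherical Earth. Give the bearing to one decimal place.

Δλ = 166.112 − -167.639 = 333.751°; wrapped into (−180°, 180°]: -26.249°.
θ = atan2( sin Δλ · cos φ₂ , cos φ₁ · sin φ₂ − sin φ₁ · cos φ₂ · cos Δλ )
  = atan2(-0.42441, 0.69788) = -31.305° → normalised to [0°, 360°): 328.695°.

328.7°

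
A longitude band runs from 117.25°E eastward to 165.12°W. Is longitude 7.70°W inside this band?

Band width going east from +117.25° to -165.12°: ((-165.12 − 117.25) mod 360) = 77.63°.
Offset of -7.70° east of the west edge: ((-7.70 − 117.25) mod 360) = 235.05°.
235.05° > 77.63° ⇒ outside.

No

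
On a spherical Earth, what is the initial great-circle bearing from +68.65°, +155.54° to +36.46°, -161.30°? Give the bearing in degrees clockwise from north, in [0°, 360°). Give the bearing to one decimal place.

121.0°

Δλ = -161.30 − 155.54 = -316.84°; wrapped into (−180°, 180°]: 43.16°.
θ = atan2( sin Δλ · cos φ₂ , cos φ₁ · sin φ₂ − sin φ₁ · cos φ₂ · cos Δλ )
  = atan2(0.55015, -0.33006) = 120.962° → normalised to [0°, 360°): 120.962°.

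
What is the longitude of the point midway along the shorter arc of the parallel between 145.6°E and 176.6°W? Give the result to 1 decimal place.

Signed shortest Δλ from +145.6° to -176.6° is +37.8°.
Midpoint longitude = +145.6° + (+37.8°)/2 = +145.6° + 18.9° = +164.5°.
(The naïve average (+145.6 + -176.6)/2 = -15.5° is on the wrong side of the globe.)

164.5°E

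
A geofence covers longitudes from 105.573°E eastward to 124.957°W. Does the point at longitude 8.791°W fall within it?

Band width going east from +105.573° to -124.957°: ((-124.957 − 105.573) mod 360) = 129.470°.
Offset of -8.791° east of the west edge: ((-8.791 − 105.573) mod 360) = 245.636°.
245.636° > 129.470° ⇒ outside.

No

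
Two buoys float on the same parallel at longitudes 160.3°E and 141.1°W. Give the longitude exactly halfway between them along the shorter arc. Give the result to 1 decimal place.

170.4°W

Signed shortest Δλ from +160.3° to -141.1° is +58.6°.
Midpoint longitude = +160.3° + (+58.6°)/2 = +160.3° + 29.3° = +189.6°.
Normalise into (−180°, 180°]: -170.4°.
(The naïve average (+160.3 + -141.1)/2 = 9.6° is on the wrong side of the globe.)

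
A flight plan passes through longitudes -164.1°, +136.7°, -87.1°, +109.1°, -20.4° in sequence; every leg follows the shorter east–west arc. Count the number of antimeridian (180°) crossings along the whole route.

Leg 1: -164.1° → +136.7°, shortest Δλ = -59.2° (west) — crosses 180°.
Leg 2: +136.7° → -87.1°, shortest Δλ = 136.2° (east) — crosses 180°.
Leg 3: -87.1° → +109.1°, shortest Δλ = -163.8° (west) — crosses 180°.
Leg 4: +109.1° → -20.4°, shortest Δλ = -129.5° (west) — does not cross 180°.
Total crossings: 3.

3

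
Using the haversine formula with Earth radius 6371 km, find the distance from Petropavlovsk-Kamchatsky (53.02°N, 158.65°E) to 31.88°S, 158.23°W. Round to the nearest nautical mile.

Δλ = -158.23 − 158.65 = -316.88°; wrapped into (−180°, 180°]: 43.12°.
Δφ = -31.88 − 53.02 = -84.90°.
a = sin²(Δφ/2) + cos φ₁ · cos φ₂ · sin²(Δλ/2) = 0.524530.
c = 2·atan2(√a, √(1−a)) = 1.61988 rad → d = 6371·c ≈ 10320.23 km ≈ 5572.48 nmi.

5572 nmi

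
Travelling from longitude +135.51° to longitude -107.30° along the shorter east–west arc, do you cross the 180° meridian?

Naïve |-107.30 − 135.51| = 242.81° > 180°, so the shorter arc goes the other way round — across 180°.
Signed shortest Δλ = ((-107.30 − 135.51 + 180) mod 360) − 180 = 117.19°.
Going east by 117.19° from +135.51° passes through 180° before reaching -107.30°.

Yes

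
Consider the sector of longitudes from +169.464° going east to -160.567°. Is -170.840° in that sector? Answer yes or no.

Yes

Band width going east from +169.464° to -160.567°: ((-160.567 − 169.464) mod 360) = 29.969°.
Offset of -170.840° east of the west edge: ((-170.840 − 169.464) mod 360) = 19.696°.
19.696° ≤ 29.969° ⇒ inside.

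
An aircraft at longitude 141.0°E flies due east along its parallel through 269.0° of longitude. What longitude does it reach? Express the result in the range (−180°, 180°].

50.0°E

Start at +141.0°; shift +269.0° → +410.0°.
+410.0° lies outside (−180°, 180°]; subtract 360° → +50.0°.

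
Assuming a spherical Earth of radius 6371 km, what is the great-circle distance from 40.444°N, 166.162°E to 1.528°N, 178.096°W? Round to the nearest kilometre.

4609 km

Δλ = -178.096 − 166.162 = -344.258°; wrapped into (−180°, 180°]: 15.742°.
Δφ = 1.528 − 40.444 = -38.916°.
a = sin²(Δφ/2) + cos φ₁ · cos φ₂ · sin²(Δλ/2) = 0.125233.
c = 2·atan2(√a, √(1−a)) = 0.72344 rad → d = 6371·c ≈ 4609.03 km.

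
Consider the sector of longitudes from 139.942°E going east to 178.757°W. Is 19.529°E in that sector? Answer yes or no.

Band width going east from +139.942° to -178.757°: ((-178.757 − 139.942) mod 360) = 41.301°.
Offset of +19.529° east of the west edge: ((19.529 − 139.942) mod 360) = 239.587°.
239.587° > 41.301° ⇒ outside.

No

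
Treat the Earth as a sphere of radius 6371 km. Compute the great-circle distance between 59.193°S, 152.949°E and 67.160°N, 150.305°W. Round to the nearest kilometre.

14794 km

Δλ = -150.305 − 152.949 = -303.254°; wrapped into (−180°, 180°]: 56.746°.
Δφ = 67.160 − -59.193 = 126.353°.
a = sin²(Δφ/2) + cos φ₁ · cos φ₂ · sin²(Δλ/2) = 0.841272.
c = 2·atan2(√a, √(1−a)) = 2.32203 rad → d = 6371·c ≈ 14793.68 km.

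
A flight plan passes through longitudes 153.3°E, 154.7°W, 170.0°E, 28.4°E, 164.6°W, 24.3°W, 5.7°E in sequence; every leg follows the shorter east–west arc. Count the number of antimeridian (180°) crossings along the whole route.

3

Leg 1: +153.3° → -154.7°, shortest Δλ = 52.0° (east) — crosses 180°.
Leg 2: -154.7° → +170.0°, shortest Δλ = -35.3° (west) — crosses 180°.
Leg 3: +170.0° → +28.4°, shortest Δλ = -141.6° (west) — does not cross 180°.
Leg 4: +28.4° → -164.6°, shortest Δλ = 167.0° (east) — crosses 180°.
Leg 5: -164.6° → -24.3°, shortest Δλ = 140.3° (east) — does not cross 180°.
Leg 6: -24.3° → +5.7°, shortest Δλ = 30.0° (east) — does not cross 180°.
Total crossings: 3.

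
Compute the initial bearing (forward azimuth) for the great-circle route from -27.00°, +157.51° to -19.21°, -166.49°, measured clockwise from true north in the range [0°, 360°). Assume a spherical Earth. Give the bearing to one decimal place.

Δλ = -166.49 − 157.51 = -324.00°; wrapped into (−180°, 180°]: 36.00°.
θ = atan2( sin Δλ · cos φ₂ , cos φ₁ · sin φ₂ − sin φ₁ · cos φ₂ · cos Δλ )
  = atan2(0.55506, 0.05367) = 84.477° → normalised to [0°, 360°): 84.477°.

84.5°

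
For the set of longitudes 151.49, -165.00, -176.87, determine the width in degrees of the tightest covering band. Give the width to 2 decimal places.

43.51°

Sort the longitudes: -176.87°, -165.00°, +151.49°.
Eastward gaps between consecutive values (wrapping around): 11.87°, 316.49°, 31.64°.
Largest gap = 316.49° ⇒ minimal covering band is its complement: 360° − 316.49° = 43.51°.
Band runs from +151.49° eastward to -165.00°, crossing the antimeridian.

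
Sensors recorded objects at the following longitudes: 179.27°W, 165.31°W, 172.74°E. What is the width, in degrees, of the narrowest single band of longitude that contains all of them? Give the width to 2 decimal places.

21.95°

Sort the longitudes: -179.27°, -165.31°, +172.74°.
Eastward gaps between consecutive values (wrapping around): 13.96°, 338.05°, 7.99°.
Largest gap = 338.05° ⇒ minimal covering band is its complement: 360° − 338.05° = 21.95°.
Band runs from +172.74° eastward to -165.31°, crossing the antimeridian.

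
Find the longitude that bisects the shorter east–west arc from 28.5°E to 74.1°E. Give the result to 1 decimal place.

51.3°E

Signed shortest Δλ from +28.5° to +74.1° is +45.6°.
Midpoint longitude = +28.5° + (+45.6°)/2 = +28.5° + 22.8° = +51.3°.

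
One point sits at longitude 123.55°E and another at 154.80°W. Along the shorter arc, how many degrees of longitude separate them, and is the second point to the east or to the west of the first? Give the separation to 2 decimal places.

81.65° east

Raw difference: -154.80 − 123.55 = -278.35°.
Normalise into (−180°, 180°]: -278.35° + 360° = 81.65°.
Positive ⇒ the second point lies to the east; separation 81.65°.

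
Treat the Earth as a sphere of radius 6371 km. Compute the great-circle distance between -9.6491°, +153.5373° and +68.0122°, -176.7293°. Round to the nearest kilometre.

Δλ = -176.7293 − 153.5373 = -330.2666°; wrapped into (−180°, 180°]: 29.7334°.
Δφ = 68.0122 − -9.6491 = 77.6613°.
a = sin²(Δφ/2) + cos φ₁ · cos φ₂ · sin²(Δλ/2) = 0.417453.
c = 2·atan2(√a, √(1−a)) = 1.40494 rad → d = 6371·c ≈ 8950.89 km.

8951 km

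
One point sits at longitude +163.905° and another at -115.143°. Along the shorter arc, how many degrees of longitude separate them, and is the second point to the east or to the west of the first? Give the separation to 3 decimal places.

80.952° east

Raw difference: -115.143 − 163.905 = -279.048°.
Normalise into (−180°, 180°]: -279.048° + 360° = 80.952°.
Positive ⇒ the second point lies to the east; separation 80.952°.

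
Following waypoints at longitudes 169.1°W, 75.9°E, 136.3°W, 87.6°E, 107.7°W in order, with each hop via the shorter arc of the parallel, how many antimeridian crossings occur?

Leg 1: -169.1° → +75.9°, shortest Δλ = -115.0° (west) — crosses 180°.
Leg 2: +75.9° → -136.3°, shortest Δλ = 147.8° (east) — crosses 180°.
Leg 3: -136.3° → +87.6°, shortest Δλ = -136.1° (west) — crosses 180°.
Leg 4: +87.6° → -107.7°, shortest Δλ = 164.7° (east) — crosses 180°.
Total crossings: 4.

4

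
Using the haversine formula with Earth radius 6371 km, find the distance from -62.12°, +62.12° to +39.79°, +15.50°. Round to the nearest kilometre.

Δλ = 15.50 − 62.12 = -46.62°.
Δφ = 39.79 − -62.12 = 101.91°.
a = sin²(Δφ/2) + cos φ₁ · cos φ₂ · sin²(Δλ/2) = 0.659451.
c = 2·atan2(√a, √(1−a)) = 1.89537 rad → d = 6371·c ≈ 12075.38 km.

12075 km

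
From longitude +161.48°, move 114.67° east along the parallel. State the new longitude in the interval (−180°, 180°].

-83.85°

Start at +161.48°; shift +114.67° → +276.15°.
+276.15° lies outside (−180°, 180°]; subtract 360° → -83.85°.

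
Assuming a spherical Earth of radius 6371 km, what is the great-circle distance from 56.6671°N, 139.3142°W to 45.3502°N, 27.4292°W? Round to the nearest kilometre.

7031 km

Δλ = -27.4292 − -139.3142 = 111.8850°.
Δφ = 45.3502 − 56.6671 = -11.3169°.
a = sin²(Δφ/2) + cos φ₁ · cos φ₂ · sin²(Δλ/2) = 0.274781.
c = 2·atan2(√a, √(1−a)) = 1.10354 rad → d = 6371·c ≈ 7030.66 km.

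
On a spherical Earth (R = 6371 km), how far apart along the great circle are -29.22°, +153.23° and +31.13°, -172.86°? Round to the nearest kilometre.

7609 km

Δλ = -172.86 − 153.23 = -326.09°; wrapped into (−180°, 180°]: 33.91°.
Δφ = 31.13 − -29.22 = 60.35°.
a = sin²(Δφ/2) + cos φ₁ · cos φ₂ · sin²(Δλ/2) = 0.316183.
c = 2·atan2(√a, √(1−a)) = 1.19433 rad → d = 6371·c ≈ 7609.09 km.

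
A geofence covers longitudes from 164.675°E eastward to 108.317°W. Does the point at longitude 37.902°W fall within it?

No

Band width going east from +164.675° to -108.317°: ((-108.317 − 164.675) mod 360) = 87.008°.
Offset of -37.902° east of the west edge: ((-37.902 − 164.675) mod 360) = 157.423°.
157.423° > 87.008° ⇒ outside.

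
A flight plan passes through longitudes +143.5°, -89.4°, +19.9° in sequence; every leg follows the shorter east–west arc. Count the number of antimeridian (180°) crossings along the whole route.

1

Leg 1: +143.5° → -89.4°, shortest Δλ = 127.1° (east) — crosses 180°.
Leg 2: -89.4° → +19.9°, shortest Δλ = 109.3° (east) — does not cross 180°.
Total crossings: 1.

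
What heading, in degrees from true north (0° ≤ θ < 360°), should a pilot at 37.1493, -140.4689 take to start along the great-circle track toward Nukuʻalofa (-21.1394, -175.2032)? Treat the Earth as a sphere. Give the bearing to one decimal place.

Δλ = -175.2032 − -140.4689 = -34.7343°.
θ = atan2( sin Δλ · cos φ₂ , cos φ₁ · sin φ₂ − sin φ₁ · cos φ₂ · cos Δλ )
  = atan2(-0.53143, -0.75034) = -144.692° → normalised to [0°, 360°): 215.308°.

215.3°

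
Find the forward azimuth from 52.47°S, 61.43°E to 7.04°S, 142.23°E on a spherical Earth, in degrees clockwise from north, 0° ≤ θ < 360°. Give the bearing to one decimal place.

Δλ = 142.23 − 61.43 = 80.80°.
θ = atan2( sin Δλ · cos φ₂ , cos φ₁ · sin φ₂ − sin φ₁ · cos φ₂ · cos Δλ )
  = atan2(0.97969, 0.05117) = 87.010° → normalised to [0°, 360°): 87.010°.

87.0°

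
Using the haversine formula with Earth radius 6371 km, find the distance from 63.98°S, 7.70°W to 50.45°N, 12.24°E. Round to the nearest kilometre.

Δλ = 12.24 − -7.70 = 19.94°.
Δφ = 50.45 − -63.98 = 114.43°.
a = sin²(Δφ/2) + cos φ₁ · cos φ₂ · sin²(Δλ/2) = 0.715164.
c = 2·atan2(√a, √(1−a)) = 2.01565 rad → d = 6371·c ≈ 12841.72 km.

12842 km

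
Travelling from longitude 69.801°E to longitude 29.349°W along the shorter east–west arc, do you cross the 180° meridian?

Signed shortest Δλ = ((-29.349 − 69.801 + 180) mod 360) − 180 = -99.15°.
Going west by 99.15° from +69.801° reaches -29.349° without touching 180°.

No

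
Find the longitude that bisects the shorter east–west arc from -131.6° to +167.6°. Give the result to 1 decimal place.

-162.0°

Signed shortest Δλ from -131.6° to +167.6° is -60.8°.
Midpoint longitude = -131.6° + (-60.8°)/2 = -131.6° − 30.4° = -162.0°.
(The naïve average (-131.6 + +167.6)/2 = 18.0° is on the wrong side of the globe.)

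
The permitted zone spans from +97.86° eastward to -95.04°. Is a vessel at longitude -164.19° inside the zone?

Yes

Band width going east from +97.86° to -95.04°: ((-95.04 − 97.86) mod 360) = 167.10°.
Offset of -164.19° east of the west edge: ((-164.19 − 97.86) mod 360) = 97.95°.
97.95° ≤ 167.10° ⇒ inside.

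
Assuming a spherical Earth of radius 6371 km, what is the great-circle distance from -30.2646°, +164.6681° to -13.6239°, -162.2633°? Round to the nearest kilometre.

3858 km

Δλ = -162.2633 − 164.6681 = -326.9314°; wrapped into (−180°, 180°]: 33.0686°.
Δφ = -13.6239 − -30.2646 = 16.6407°.
a = sin²(Δφ/2) + cos φ₁ · cos φ₂ · sin²(Δλ/2) = 0.088925.
c = 2·atan2(√a, √(1−a)) = 0.60562 rad → d = 6371·c ≈ 3858.39 km.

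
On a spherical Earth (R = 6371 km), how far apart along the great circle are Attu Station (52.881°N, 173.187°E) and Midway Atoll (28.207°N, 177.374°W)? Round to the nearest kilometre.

Δλ = -177.374 − 173.187 = -350.561°; wrapped into (−180°, 180°]: 9.439°.
Δφ = 28.207 − 52.881 = -24.674°.
a = sin²(Δφ/2) + cos φ₁ · cos φ₂ · sin²(Δλ/2) = 0.049251.
c = 2·atan2(√a, √(1−a)) = 0.44758 rad → d = 6371·c ≈ 2851.53 km.

2852 km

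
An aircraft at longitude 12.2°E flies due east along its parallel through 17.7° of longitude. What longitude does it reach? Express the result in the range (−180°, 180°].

29.9°E

Start at +12.2°; shift +17.7° → +29.9°.
+29.9° already lies in (−180°, 180°].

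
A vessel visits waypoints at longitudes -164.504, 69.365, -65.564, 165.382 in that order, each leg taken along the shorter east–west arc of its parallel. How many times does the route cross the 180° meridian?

Leg 1: -164.504° → +69.365°, shortest Δλ = -126.131° (west) — crosses 180°.
Leg 2: +69.365° → -65.564°, shortest Δλ = -134.929° (west) — does not cross 180°.
Leg 3: -65.564° → +165.382°, shortest Δλ = -129.054° (west) — crosses 180°.
Total crossings: 2.

2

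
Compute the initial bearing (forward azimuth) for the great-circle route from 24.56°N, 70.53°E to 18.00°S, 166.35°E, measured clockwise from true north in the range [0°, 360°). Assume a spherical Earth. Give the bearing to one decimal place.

104.3°

Δλ = 166.35 − 70.53 = 95.82°.
θ = atan2( sin Δλ · cos φ₂ , cos φ₁ · sin φ₂ − sin φ₁ · cos φ₂ · cos Δλ )
  = atan2(0.94615, -0.24097) = 104.289° → normalised to [0°, 360°): 104.289°.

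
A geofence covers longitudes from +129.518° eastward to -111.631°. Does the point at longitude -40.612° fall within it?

Band width going east from +129.518° to -111.631°: ((-111.631 − 129.518) mod 360) = 118.851°.
Offset of -40.612° east of the west edge: ((-40.612 − 129.518) mod 360) = 189.870°.
189.870° > 118.851° ⇒ outside.

No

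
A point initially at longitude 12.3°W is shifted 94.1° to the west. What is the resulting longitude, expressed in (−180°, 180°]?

106.4°W

Start at -12.3°; shift −94.1° → -106.4°.
-106.4° already lies in (−180°, 180°].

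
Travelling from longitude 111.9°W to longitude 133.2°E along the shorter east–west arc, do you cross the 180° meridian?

Yes

Naïve |133.2 − -111.9| = 245.1° > 180°, so the shorter arc goes the other way round — across 180°.
Signed shortest Δλ = ((133.2 − -111.9 + 180) mod 360) − 180 = -114.9°.
Going west by 114.9° from -111.9° passes through 180° before reaching +133.2°.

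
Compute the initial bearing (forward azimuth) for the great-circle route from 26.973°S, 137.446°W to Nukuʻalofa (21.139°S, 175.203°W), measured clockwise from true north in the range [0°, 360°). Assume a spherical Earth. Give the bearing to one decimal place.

271.3°

Δλ = -175.203 − -137.446 = -37.757°.
θ = atan2( sin Δλ · cos φ₂ , cos φ₁ · sin φ₂ − sin φ₁ · cos φ₂ · cos Δλ )
  = atan2(-0.57111, 0.01307) = -88.689° → normalised to [0°, 360°): 271.311°.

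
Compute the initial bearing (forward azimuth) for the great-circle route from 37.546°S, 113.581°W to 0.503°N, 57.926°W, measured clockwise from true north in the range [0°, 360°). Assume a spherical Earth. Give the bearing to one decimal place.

67.0°

Δλ = -57.926 − -113.581 = 55.655°.
θ = atan2( sin Δλ · cos φ₂ , cos φ₁ · sin φ₂ − sin φ₁ · cos φ₂ · cos Δλ )
  = atan2(0.82562, 0.35075) = 66.982° → normalised to [0°, 360°): 66.982°.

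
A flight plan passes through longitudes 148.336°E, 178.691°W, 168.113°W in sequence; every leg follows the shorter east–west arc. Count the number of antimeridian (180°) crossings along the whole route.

1

Leg 1: +148.336° → -178.691°, shortest Δλ = 32.973° (east) — crosses 180°.
Leg 2: -178.691° → -168.113°, shortest Δλ = 10.578° (east) — does not cross 180°.
Total crossings: 1.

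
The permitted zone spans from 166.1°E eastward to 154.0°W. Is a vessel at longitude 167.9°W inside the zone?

Band width going east from +166.1° to -154.0°: ((-154.0 − 166.1) mod 360) = 39.9°.
Offset of -167.9° east of the west edge: ((-167.9 − 166.1) mod 360) = 26.0°.
26.0° ≤ 39.9° ⇒ inside.

Yes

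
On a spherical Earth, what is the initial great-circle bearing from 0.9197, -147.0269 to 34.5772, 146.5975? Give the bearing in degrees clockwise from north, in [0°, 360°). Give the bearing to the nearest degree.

Δλ = 146.5975 − -147.0269 = 293.6244°; wrapped into (−180°, 180°]: -66.3756°.
θ = atan2( sin Δλ · cos φ₂ , cos φ₁ · sin φ₂ − sin φ₁ · cos φ₂ · cos Δλ )
  = atan2(-0.75436, 0.56215) = -53.307° → normalised to [0°, 360°): 306.693°.

307°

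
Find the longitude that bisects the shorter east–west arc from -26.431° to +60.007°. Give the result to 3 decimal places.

+16.788°

Signed shortest Δλ from -26.431° to +60.007° is +86.438°.
Midpoint longitude = -26.431° + (+86.438°)/2 = -26.431° + 43.219° = +16.788°.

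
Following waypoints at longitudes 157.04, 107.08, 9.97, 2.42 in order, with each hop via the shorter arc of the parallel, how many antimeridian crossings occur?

0

Leg 1: +157.04° → +107.08°, shortest Δλ = -49.96° (west) — does not cross 180°.
Leg 2: +107.08° → +9.97°, shortest Δλ = -97.11° (west) — does not cross 180°.
Leg 3: +9.97° → +2.42°, shortest Δλ = -7.55° (west) — does not cross 180°.
Total crossings: 0.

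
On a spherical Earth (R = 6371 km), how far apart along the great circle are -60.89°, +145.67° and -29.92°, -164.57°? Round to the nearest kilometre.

Δλ = -164.57 − 145.67 = -310.24°; wrapped into (−180°, 180°]: 49.76°.
Δφ = -29.92 − -60.89 = 30.97°.
a = sin²(Δφ/2) + cos φ₁ · cos φ₂ · sin²(Δλ/2) = 0.145916.
c = 2·atan2(√a, √(1−a)) = 0.78390 rad → d = 6371·c ≈ 4994.20 km.

4994 km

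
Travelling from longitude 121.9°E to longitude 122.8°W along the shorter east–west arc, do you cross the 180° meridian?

Naïve |-122.8 − 121.9| = 244.7° > 180°, so the shorter arc goes the other way round — across 180°.
Signed shortest Δλ = ((-122.8 − 121.9 + 180) mod 360) − 180 = 115.3°.
Going east by 115.3° from +121.9° passes through 180° before reaching -122.8°.

Yes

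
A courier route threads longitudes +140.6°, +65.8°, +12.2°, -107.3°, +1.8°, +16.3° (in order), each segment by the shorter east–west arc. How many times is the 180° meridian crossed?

Leg 1: +140.6° → +65.8°, shortest Δλ = -74.8° (west) — does not cross 180°.
Leg 2: +65.8° → +12.2°, shortest Δλ = -53.6° (west) — does not cross 180°.
Leg 3: +12.2° → -107.3°, shortest Δλ = -119.5° (west) — does not cross 180°.
Leg 4: -107.3° → +1.8°, shortest Δλ = 109.1° (east) — does not cross 180°.
Leg 5: +1.8° → +16.3°, shortest Δλ = 14.5° (east) — does not cross 180°.
Total crossings: 0.

0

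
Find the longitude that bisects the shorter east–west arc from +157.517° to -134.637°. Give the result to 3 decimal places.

Signed shortest Δλ from +157.517° to -134.637° is +67.846°.
Midpoint longitude = +157.517° + (+67.846°)/2 = +157.517° + 33.923° = +191.440°.
Normalise into (−180°, 180°]: -168.560°.
(The naïve average (+157.517 + -134.637)/2 = 11.44° is on the wrong side of the globe.)

-168.560°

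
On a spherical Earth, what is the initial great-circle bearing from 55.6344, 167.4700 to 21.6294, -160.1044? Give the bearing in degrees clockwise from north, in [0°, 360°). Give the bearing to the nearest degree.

131°

Δλ = -160.1044 − 167.4700 = -327.5744°; wrapped into (−180°, 180°]: 32.4256°.
θ = atan2( sin Δλ · cos φ₂ , cos φ₁ · sin φ₂ − sin φ₁ · cos φ₂ · cos Δλ )
  = atan2(0.49845, -0.43963) = 131.412° → normalised to [0°, 360°): 131.412°.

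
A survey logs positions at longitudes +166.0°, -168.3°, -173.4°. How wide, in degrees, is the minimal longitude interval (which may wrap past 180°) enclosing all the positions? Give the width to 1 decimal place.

Sort the longitudes: -173.4°, -168.3°, +166.0°.
Eastward gaps between consecutive values (wrapping around): 5.1°, 334.3°, 20.6°.
Largest gap = 334.3° ⇒ minimal covering band is its complement: 360° − 334.3° = 25.7°.
Band runs from +166.0° eastward to -168.3°, crossing the antimeridian.

25.7°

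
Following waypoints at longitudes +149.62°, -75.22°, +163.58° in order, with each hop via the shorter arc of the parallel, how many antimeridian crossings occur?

2

Leg 1: +149.62° → -75.22°, shortest Δλ = 135.16° (east) — crosses 180°.
Leg 2: -75.22° → +163.58°, shortest Δλ = -121.2° (west) — crosses 180°.
Total crossings: 2.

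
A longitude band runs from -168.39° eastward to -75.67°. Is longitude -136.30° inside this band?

Yes

Band width going east from -168.39° to -75.67°: ((-75.67 − -168.39) mod 360) = 92.72°.
Offset of -136.30° east of the west edge: ((-136.30 − -168.39) mod 360) = 32.09°.
32.09° ≤ 92.72° ⇒ inside.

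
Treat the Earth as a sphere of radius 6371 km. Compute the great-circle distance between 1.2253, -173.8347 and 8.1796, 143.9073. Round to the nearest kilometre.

4743 km

Δλ = 143.9073 − -173.8347 = 317.7420°; wrapped into (−180°, 180°]: -42.2580°.
Δφ = 8.1796 − 1.2253 = 6.9543°.
a = sin²(Δφ/2) + cos φ₁ · cos φ₂ · sin²(Δλ/2) = 0.132265.
c = 2·atan2(√a, √(1−a)) = 0.74444 rad → d = 6371·c ≈ 4742.80 km.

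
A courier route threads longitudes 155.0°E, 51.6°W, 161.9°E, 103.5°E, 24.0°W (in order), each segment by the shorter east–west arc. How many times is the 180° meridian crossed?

Leg 1: +155.0° → -51.6°, shortest Δλ = 153.4° (east) — crosses 180°.
Leg 2: -51.6° → +161.9°, shortest Δλ = -146.5° (west) — crosses 180°.
Leg 3: +161.9° → +103.5°, shortest Δλ = -58.4° (west) — does not cross 180°.
Leg 4: +103.5° → -24.0°, shortest Δλ = -127.5° (west) — does not cross 180°.
Total crossings: 2.

2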